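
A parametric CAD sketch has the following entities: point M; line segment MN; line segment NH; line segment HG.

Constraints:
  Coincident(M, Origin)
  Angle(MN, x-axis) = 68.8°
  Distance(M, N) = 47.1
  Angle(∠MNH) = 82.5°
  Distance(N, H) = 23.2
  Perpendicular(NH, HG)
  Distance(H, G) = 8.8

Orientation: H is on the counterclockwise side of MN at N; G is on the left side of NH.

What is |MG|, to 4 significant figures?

41.56

M is at the origin; MN runs at 68.8° with length 47.1, so N = 47.1·(cos 68.8°, sin 68.8°) = (17.03, 43.91). ∠MNH = 82.5°, so NH runs at 68.8° + (180° − 82.5°) = 166.3° from the x-axis; with |NH| = 23.2, H = N + 23.2·(cos 166.3°, sin 166.3°) = (-5.507, 49.41). NH ⟂ HG; with |HG| = 8.8 on the left of NH, G = H + 8.8·(-0.2368, -0.9715) = (-7.592, 40.86). Then |MG| = |G − M| = 41.56.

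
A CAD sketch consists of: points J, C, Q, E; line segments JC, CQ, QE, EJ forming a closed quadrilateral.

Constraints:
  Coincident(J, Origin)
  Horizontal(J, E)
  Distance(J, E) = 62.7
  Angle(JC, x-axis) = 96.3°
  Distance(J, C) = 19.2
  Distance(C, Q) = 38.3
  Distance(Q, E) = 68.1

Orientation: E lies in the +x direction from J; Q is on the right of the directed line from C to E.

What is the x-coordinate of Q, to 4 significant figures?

-2.634

Checks: |CQ| = 38.30 ✓; |QE| = 68.10 ✓.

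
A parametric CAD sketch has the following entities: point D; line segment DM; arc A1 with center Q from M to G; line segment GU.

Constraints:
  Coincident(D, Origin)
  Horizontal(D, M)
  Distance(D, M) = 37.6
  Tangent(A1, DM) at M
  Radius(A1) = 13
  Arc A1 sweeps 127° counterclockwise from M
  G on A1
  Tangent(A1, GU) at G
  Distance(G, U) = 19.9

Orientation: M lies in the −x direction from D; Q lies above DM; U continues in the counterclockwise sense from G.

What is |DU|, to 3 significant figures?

53.7

D is at the origin; D and M share the same y with |DM| = 37.6 and M on the −x side, so M = (-37.6, 0.00). The tangent condition forces QM to be normal to DM, so Q = M + (0, 13) = (-37.6, 13.0). On A1, M sits at bearing -90° from Q; a 127° counterclockwise sweep puts G at bearing 37°, so G = Q + 13.0·(cos 37°, sin 37°) = (-27.2, 20.8). Since A1 is tangent to GU there, QG ⟂ GU, so GU runs along (−sin 37°, cos 37°); with |GU| = 19.9, U = (-39.2, 36.7). Then |DU| = |U − D| = 53.7.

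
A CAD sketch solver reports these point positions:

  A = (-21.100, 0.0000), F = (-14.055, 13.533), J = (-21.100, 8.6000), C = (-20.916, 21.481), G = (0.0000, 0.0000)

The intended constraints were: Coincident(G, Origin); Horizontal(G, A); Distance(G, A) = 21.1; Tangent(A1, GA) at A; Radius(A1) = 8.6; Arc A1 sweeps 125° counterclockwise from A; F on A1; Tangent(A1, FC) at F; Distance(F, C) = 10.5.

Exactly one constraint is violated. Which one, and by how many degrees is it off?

Tangent(A1, FC) at F — off by 5.80°.

G = (0.00, 0.00) ✓; G.y = 0.00, A.y = 0.00 ✓; |GA| = 21.10 ✓; ∠(JA, AG) = 90.00° ✓; |JA| = 8.600 ✓; bearing(J→F) − bearing(J→A) = 125.0° ✓; |JF| = 8.600 ✓; ∠(JF, FC) = 84.20° ✗; |FC| = 10.50 ✓.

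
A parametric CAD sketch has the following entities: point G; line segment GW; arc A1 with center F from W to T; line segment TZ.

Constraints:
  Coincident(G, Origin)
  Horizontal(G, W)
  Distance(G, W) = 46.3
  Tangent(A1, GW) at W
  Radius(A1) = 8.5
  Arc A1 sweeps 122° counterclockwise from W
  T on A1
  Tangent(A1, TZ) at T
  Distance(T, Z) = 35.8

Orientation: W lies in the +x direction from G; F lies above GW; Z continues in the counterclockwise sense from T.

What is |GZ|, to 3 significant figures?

55.4

On A1, W sits at bearing -90° from F; a 122° counterclockwise sweep puts T at bearing 32°, so T = F + 8.5·(cos 32°, sin 32°) = (53.5, 13.0). Tangency of A1 to TZ means the radius FT is perpendicular to TZ, so TZ runs along (−sin 32°, cos 32°); with |TZ| = 35.8, Z = (34.5, 43.4). Then |GZ| = |Z − G| = 55.4.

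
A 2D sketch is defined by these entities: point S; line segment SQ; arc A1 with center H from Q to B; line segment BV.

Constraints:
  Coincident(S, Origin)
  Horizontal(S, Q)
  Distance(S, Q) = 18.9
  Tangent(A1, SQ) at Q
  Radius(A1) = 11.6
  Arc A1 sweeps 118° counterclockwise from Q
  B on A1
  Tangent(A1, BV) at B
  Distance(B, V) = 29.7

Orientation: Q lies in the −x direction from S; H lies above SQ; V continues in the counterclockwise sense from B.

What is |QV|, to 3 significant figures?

43.4

S is at the origin; SQ is horizontal with |SQ| = 18.9 and Q on the −x side, so Q = (-18.9, 0.00). Tangency of A1 to SQ means the radius HQ is perpendicular to SQ, so H = Q + (0, 11.6) = (-18.9, 11.6). On A1, Q sits at bearing -90° from H; a 118° counterclockwise sweep puts B at bearing 28°, so B = H + 11.6·(cos 28°, sin 28°) = (-8.66, 17.0). Since A1 is tangent to BV there, HB ⟂ BV, so BV runs along (−sin 28°, cos 28°); with |BV| = 29.7, V = (-22.6, 43.3). Then |QV| = |V − Q| = 43.4.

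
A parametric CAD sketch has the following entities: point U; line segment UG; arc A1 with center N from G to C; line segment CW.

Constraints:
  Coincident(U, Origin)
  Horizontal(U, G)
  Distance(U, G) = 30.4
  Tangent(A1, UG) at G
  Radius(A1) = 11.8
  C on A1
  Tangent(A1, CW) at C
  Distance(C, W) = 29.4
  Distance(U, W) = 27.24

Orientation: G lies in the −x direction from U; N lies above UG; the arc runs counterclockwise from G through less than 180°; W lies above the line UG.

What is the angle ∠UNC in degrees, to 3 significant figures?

18.0°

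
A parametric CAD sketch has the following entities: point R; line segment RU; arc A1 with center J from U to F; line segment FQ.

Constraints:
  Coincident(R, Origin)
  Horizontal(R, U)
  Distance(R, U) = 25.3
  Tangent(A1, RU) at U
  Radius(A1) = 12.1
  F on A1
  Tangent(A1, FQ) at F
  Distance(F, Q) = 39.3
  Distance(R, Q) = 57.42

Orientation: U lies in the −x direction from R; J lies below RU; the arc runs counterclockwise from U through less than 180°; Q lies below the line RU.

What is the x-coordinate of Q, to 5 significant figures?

-21.900

Checks: |JF| = 12.10 ✓; ∠(JF, FQ) = 90.00° ✓; |FQ| = 39.30 ✓; |RQ| = 57.42 ✓.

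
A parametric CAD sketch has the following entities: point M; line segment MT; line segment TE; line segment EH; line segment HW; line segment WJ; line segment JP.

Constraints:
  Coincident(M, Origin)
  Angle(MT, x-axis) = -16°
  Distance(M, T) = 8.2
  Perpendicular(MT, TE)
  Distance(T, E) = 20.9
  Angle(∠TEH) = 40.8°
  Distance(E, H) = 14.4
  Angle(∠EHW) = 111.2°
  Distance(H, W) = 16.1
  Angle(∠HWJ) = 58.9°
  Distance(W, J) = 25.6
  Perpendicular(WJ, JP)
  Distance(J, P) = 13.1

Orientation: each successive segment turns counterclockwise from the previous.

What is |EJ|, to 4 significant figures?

11.73

M is at the origin; MT runs at -16.0° with length 8.2, so T = (7.882, -2.260). The perpendicularity gives TE at right angles to MT, so TE runs at 74.00°; with |TE| = 20.9, E = (13.64, 17.83). ∠TEH = 40.8° gives EH at -146.8° from the x-axis; with |EH| = 14.4, H = (1.594, 9.945). ∠EHW = 111.2° gives HW at -78.00° from the x-axis; with |HW| = 16.1, W = (4.941, -5.803). ∠HWJ = 58.9° gives WJ at 43.10° from the x-axis; with |WJ| = 25.6, J = (23.63, 11.69). Then |EJ| = |J − E| = 11.73.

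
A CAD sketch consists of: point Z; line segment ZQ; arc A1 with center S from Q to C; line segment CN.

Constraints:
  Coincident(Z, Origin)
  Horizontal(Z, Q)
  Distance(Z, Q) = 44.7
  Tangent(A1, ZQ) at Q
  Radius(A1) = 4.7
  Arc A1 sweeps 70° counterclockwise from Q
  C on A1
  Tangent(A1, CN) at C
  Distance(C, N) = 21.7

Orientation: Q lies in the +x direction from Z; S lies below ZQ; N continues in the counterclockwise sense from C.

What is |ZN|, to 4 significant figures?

40.39

On A1, Q sits at bearing 90° from S; a 70° counterclockwise sweep puts C at bearing 160°, so C = S + 4.7·(cos 160°, sin 160°) = (40.28, -3.093). A1 meets CN tangentially, so SC is at right angles to CN, so CN runs along (−sin 160°, cos 160°); with |CN| = 21.7, N = (32.86, -23.48). Then |ZN| = |N − Z| = 40.39.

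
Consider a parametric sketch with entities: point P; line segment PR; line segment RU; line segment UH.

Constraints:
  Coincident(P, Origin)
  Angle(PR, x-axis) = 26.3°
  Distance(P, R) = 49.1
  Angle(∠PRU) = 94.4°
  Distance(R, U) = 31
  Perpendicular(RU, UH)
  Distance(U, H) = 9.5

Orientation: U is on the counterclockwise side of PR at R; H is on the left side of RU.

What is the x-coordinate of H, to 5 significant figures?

23.640

∠PRU = 94.4°, so RU runs at 26.3° + (180° − 94.4°) = 111.90° from the x-axis; with |RU| = 31.0, U = R + 31.0·(cos 111.90°, sin 111.90°) = (32.455, 50.518). RU is perpendicular to UH; with |UH| = 9.5 on the left of RU, H = U + 9.5·(-0.92784, -0.37299) = (23.640, 46.974). So H.x = 23.640.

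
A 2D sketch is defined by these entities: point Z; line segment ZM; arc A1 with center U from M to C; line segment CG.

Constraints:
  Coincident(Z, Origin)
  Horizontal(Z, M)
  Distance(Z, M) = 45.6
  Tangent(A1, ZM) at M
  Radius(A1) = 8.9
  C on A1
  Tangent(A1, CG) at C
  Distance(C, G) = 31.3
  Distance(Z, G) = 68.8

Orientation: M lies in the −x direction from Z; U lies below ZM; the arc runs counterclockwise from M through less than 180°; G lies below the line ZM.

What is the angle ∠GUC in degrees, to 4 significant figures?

74.13°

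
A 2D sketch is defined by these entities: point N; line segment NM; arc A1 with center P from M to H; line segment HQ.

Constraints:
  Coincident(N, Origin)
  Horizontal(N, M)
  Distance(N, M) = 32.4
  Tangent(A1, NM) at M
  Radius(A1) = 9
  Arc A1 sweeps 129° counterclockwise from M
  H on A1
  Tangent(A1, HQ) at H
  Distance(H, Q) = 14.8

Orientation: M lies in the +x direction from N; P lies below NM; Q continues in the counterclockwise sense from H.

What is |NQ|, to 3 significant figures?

43.5

N is at the origin; NM is horizontal with |NM| = 32.4 and M on the +x side, so M = (32.4, 0.00). A1 meets NM tangentially, so PM is at right angles to NM, so P = M + (0, -9) = (32.4, -9.00). On A1, M sits at bearing 90° from P; a 129° counterclockwise sweep puts H at bearing 219°, so H = P + 9.0·(cos 219°, sin 219°) = (25.4, -14.7). Since A1 is tangent to HQ there, PH ⟂ HQ, so HQ runs along (−sin 219°, cos 219°); with |HQ| = 14.8, Q = (34.7, -26.2). Then |NQ| = |Q − N| = 43.5.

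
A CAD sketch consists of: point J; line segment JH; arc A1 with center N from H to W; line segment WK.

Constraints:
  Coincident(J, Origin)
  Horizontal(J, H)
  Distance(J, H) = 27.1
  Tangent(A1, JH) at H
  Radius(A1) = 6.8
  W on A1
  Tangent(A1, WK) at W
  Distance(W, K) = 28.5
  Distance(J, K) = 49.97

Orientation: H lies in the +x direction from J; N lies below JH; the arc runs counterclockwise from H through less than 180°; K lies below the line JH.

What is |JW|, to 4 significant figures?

23.63

J is at the origin; JH is horizontal with |JH| = 27.1 and H on the +x side, so H = (27.10, 0.000). The tangent condition forces NH to be normal to JH, so N = H + (0, -6.8) = (27.10, -6.800). Since NW ⟂ WK (tangency), |NK| = √(6.8² + 28.5²) = 29.30 regardless of where W sits on A1. So K lies on both circle(J, 49.97) and circle(N, 29.30); the below-JH intersection is K = (35.92, -34.74). W is the foot of the tangent from K: W = (21.27, -10.30).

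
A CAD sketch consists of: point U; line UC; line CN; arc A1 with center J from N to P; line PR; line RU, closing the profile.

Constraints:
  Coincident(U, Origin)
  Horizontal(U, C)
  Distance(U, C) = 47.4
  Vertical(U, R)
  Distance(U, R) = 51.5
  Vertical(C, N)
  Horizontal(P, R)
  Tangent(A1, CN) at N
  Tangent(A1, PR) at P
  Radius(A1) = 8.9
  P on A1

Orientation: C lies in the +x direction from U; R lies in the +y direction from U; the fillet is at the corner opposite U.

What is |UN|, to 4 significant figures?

63.73

U is at the origin; U and C share the same y with |UC| = 47.4 and C on the +x side, so C = (47.40, 0.000). U and R share the same x with |UR| = 51.5 and R on the +y side, so R = (0.000, 51.50). The virtual corner opposite U is at (47.40, 51.50). A1 meets CN tangentially, so JN is at right angles to CN and tangency of A1 to PR means the radius JP is perpendicular to PR, with radius 8.9, so the center J sits 8.9 in from both sides at J = (38.50, 42.60). That places the tangent points at N = (47.40, 42.60) on CN and P = (38.50, 51.50) on PR. Then |UN| = |N − U| = 63.73.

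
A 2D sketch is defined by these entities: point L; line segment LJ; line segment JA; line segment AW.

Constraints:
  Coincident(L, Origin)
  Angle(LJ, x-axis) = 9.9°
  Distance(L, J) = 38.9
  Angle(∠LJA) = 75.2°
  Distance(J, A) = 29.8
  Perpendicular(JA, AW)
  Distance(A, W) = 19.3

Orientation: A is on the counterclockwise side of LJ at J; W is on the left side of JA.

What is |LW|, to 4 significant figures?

27.01

∠LJA = 75.2°, so JA runs at 9.9° + (180° − 75.2°) = 114.7° from the x-axis; with |JA| = 29.8, A = J + 29.8·(cos 114.7°, sin 114.7°) = (25.87, 33.76). The perpendicularity gives AW at right angles to JA; with |AW| = 19.3 on the left of JA, W = A + 19.3·(-0.9085, -0.4179) = (8.334, 25.70). Then |LW| = |W − L| = 27.01.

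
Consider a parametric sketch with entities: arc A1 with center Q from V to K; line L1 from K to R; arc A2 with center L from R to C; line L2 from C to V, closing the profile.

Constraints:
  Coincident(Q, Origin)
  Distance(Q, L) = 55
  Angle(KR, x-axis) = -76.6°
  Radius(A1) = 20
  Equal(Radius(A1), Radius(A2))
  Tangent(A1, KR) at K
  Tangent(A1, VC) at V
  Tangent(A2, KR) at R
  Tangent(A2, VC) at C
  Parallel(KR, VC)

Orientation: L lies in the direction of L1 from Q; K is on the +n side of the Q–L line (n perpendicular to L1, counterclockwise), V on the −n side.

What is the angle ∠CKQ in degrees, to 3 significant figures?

54.0°

Tangency of A1 to both parallel lines with radius 20.0 puts K and V at Q ± 20.0·n: K = (19.5, 4.63), V = (-19.5, -4.63). Equal radii place R and C the same way about L: R = L + 20.0·n = (32.2, -48.9), C = L − 20.0·n = (-6.71, -58.1). Then cos ∠CKQ = KC·KQ / (|KC||KQ|), giving 54.0°.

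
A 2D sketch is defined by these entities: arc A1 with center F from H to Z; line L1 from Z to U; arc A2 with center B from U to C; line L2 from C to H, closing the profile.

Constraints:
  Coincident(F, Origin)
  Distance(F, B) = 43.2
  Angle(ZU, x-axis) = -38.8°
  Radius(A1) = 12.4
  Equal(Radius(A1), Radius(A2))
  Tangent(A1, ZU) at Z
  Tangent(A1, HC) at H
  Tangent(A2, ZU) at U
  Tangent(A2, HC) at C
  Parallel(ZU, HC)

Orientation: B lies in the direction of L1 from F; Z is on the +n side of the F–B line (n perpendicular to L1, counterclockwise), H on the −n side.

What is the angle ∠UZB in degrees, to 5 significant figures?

16.015°

The slot axis is L1's direction at -38.8°, so u = (cos -38.8°, sin -38.8°) = (0.77934, -0.62660) and n = (−sin -38.8°, cos -38.8°) = (0.62660, 0.77934). F is at the origin and B lies 43.2 along u from F, so B = 43.2·u = (33.667, -27.069). Tangency of A1 to both parallel lines with radius 12.4 puts Z and H at F ± 12.4·n: Z = (7.7699, 9.6638), H = (-7.7699, -9.6638). Equal radii place U and C the same way about B: U = B + 12.4·n = (41.437, -17.405), C = B − 12.4·n = (25.898, -36.733). Then cos ∠UZB = ZU·ZB / (|ZU||ZB|), giving 16.015°.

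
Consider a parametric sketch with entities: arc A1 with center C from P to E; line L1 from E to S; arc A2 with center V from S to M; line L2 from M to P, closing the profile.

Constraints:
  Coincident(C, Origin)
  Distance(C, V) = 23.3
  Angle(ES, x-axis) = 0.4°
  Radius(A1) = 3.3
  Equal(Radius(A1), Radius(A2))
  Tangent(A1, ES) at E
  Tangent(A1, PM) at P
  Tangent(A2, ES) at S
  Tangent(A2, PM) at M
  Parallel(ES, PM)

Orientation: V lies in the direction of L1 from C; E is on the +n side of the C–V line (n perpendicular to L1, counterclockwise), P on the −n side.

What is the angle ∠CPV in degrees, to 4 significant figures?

81.94°

The slot axis is L1's direction at 0.4°, so u = (cos 0.4°, sin 0.4°) = (1.000, 0.006981) and n = (−sin 0.4°, cos 0.4°) = (-0.006981, 1.000). C is at the origin and V lies 23.3 along u from C, so V = 23.3·u = (23.30, 0.1627). Tangency of A1 to both parallel lines with radius 3.3 puts E and P at C ± 3.3·n: E = (-0.02304, 3.300), P = (0.02304, -3.300). Then cos ∠CPV = PC·PV / (|PC||PV|), giving 81.94°.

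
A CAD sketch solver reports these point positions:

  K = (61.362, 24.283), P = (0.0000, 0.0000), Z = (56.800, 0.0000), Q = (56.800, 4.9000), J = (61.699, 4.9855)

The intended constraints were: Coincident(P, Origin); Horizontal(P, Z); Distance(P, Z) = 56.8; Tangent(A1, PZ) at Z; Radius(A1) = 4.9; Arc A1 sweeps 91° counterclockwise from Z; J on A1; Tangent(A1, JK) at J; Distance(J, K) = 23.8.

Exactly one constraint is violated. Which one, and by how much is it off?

Distance(J, K) = 23.8 — off by 4.50.

P = (0.00, 0.00) ✓; P.y = 0.00, Z.y = 0.00 ✓; |PZ| = 56.80 ✓; ∠(QZ, ZP) = 90.00° ✓; |QZ| = 4.900 ✓; bearing(Q→J) − bearing(Q→Z) = 91.00° ✓; |QJ| = 4.900 ✓; ∠(QJ, JK) = 90.00° ✓; |JK| = 19.30 ✗.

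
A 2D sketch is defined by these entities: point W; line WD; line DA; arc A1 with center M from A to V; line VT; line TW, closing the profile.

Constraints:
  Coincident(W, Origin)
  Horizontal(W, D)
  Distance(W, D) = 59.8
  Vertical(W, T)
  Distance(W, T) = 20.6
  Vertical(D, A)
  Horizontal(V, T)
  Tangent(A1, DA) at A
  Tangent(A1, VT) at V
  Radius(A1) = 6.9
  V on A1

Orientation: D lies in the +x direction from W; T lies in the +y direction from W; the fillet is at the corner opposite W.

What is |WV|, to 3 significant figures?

56.8

W is at the origin; W and D share the same y with |WD| = 59.8 and D on the +x side, so D = (59.8, 0.00). W and T share the same x with |WT| = 20.6 and T on the +y side, so T = (0.00, 20.6). The virtual corner opposite W is at (59.8, 20.6). Since A1 is tangent to DA there, MA ⟂ DA and since A1 is tangent to VT there, MV ⟂ VT, with radius 6.9, so the center M sits 6.9 in from both sides at M = (52.9, 13.7). That places the tangent points at A = (59.8, 13.7) on DA and V = (52.9, 20.6) on VT. Then |WV| = |V − W| = 56.8.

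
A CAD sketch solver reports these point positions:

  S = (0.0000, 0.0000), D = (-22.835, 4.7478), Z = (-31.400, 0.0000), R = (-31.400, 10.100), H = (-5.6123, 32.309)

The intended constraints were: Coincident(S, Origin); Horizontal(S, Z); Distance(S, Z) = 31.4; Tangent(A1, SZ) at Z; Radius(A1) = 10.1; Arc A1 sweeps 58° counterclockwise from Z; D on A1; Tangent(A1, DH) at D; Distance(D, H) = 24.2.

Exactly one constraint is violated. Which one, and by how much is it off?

Distance(D, H) = 24.2 — off by 8.30.

S = (0.00, 0.00) ✓; S.y = 0.00, Z.y = 0.00 ✓; |SZ| = 31.40 ✓; ∠(RZ, ZS) = 90.00° ✓; |RZ| = 10.10 ✓; bearing(R→D) − bearing(R→Z) = 58.00° ✓; |RD| = 10.10 ✓; ∠(RD, DH) = 90.00° ✓; |DH| = 32.50 ✗.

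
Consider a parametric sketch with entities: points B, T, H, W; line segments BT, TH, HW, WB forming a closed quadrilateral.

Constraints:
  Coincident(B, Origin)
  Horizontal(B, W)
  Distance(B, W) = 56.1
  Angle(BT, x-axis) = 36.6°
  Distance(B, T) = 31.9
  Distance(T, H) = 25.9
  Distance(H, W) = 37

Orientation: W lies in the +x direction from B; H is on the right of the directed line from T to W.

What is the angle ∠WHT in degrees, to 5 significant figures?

67.015°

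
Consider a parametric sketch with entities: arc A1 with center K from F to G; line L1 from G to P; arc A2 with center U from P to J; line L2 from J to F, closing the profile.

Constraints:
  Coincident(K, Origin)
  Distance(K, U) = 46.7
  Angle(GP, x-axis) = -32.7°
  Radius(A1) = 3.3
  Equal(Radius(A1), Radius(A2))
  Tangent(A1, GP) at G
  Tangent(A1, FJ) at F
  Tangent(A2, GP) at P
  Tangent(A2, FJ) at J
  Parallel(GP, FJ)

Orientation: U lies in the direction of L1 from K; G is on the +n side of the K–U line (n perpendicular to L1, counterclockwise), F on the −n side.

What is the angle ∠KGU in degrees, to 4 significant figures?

85.96°

The slot axis is L1's direction at -32.7°, so u = (cos -32.7°, sin -32.7°) = (0.8415, -0.5402) and n = (−sin -32.7°, cos -32.7°) = (0.5402, 0.8415). K is at the origin and U lies 46.7 along u from K, so U = 46.7·u = (39.30, -25.23). Tangency of A1 to both parallel lines with radius 3.3 puts G and F at K ± 3.3·n: G = (1.783, 2.777), F = (-1.783, -2.777). Then cos ∠KGU = GK·GU / (|GK||GU|), giving 85.96°.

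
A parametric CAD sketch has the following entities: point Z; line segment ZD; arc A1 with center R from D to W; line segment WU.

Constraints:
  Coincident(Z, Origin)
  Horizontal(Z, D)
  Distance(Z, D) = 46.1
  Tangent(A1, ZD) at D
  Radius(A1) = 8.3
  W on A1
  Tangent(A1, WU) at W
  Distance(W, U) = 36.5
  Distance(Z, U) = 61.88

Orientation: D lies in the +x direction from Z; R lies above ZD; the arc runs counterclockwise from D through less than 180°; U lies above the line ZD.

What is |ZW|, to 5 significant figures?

55.055

Checks: |RW| = 8.300 ✓; ∠(RW, WU) = 90.00° ✓; |WU| = 36.50 ✓; |ZU| = 61.88 ✓.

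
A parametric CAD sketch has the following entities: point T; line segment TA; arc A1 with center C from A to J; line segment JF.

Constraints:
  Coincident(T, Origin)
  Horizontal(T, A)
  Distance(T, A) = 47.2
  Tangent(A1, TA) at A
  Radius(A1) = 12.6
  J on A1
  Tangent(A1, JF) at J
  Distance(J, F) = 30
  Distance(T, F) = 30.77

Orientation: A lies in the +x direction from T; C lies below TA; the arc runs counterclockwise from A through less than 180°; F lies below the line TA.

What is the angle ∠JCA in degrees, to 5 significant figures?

46.031°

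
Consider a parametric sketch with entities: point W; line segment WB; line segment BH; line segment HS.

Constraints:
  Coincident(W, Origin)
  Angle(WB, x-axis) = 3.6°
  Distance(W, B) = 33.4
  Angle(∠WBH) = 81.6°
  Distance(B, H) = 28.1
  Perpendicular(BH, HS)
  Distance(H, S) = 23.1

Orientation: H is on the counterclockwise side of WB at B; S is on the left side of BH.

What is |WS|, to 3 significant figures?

25.3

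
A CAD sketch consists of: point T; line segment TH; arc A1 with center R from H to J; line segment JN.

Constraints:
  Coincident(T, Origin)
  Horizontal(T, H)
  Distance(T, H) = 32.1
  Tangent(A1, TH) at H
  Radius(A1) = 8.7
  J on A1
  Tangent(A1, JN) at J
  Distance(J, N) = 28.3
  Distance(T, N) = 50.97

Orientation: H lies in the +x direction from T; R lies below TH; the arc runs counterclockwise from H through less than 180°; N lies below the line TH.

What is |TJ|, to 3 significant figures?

26.6

Checks: |RJ| = 8.700 ✓; ∠(RJ, JN) = 90.00° ✓; |JN| = 28.30 ✓; |TN| = 50.97 ✓.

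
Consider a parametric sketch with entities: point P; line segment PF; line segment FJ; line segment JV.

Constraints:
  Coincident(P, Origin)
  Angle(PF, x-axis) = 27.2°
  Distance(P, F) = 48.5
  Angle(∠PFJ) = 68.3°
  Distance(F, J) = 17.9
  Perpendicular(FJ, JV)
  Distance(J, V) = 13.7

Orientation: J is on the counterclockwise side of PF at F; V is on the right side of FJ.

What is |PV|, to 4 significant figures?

58.76

P is at the origin; PF runs at 27.2° with length 48.5, so F = 48.5·(cos 27.2°, sin 27.2°) = (43.14, 22.17). ∠PFJ = 68.3°, so FJ runs at 27.2° + (180° − 68.3°) = 138.9° from the x-axis; with |FJ| = 17.9, J = F + 17.9·(cos 138.9°, sin 138.9°) = (29.65, 33.94). FJ is perpendicular to JV; with |JV| = 13.7 on the right of FJ, V = J + 13.7·(0.6574, 0.7536) = (38.65, 44.26). Then |PV| = |V − P| = 58.76.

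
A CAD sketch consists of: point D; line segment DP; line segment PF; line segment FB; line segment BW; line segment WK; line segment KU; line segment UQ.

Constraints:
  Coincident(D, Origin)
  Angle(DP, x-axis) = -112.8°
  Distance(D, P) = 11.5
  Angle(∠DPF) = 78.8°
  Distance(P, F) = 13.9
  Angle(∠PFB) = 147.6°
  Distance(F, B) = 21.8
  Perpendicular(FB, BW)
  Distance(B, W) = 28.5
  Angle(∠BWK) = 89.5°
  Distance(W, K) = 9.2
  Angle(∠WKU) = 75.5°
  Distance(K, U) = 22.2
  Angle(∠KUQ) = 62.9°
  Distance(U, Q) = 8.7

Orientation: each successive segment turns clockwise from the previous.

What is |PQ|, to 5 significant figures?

36.929

∠WKU = 75.5° gives KU at -171.40° from the x-axis; with |KU| = 22.2, U = (-16.932, 16.776). ∠KUQ = 62.9° gives UQ at 71.500° from the x-axis; with |UQ| = 8.7, Q = (-14.172, 25.026). Then |PQ| = |Q − P| = 36.929.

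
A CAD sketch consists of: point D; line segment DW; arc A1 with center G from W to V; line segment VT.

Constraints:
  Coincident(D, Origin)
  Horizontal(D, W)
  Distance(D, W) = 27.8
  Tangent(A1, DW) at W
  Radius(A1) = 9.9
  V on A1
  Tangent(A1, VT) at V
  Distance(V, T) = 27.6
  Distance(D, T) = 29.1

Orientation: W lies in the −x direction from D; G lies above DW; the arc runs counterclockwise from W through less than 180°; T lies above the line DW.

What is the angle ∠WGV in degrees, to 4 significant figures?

59.42°

D is at the origin; DW is horizontal with |DW| = 27.8 and W on the −x side, so W = (-27.80, 0.000). A1 meets DW tangentially, so GW is at right angles to DW, so G = W + (0, 9.9) = (-27.80, 9.900). Since GV ⟂ VT (tangency), |GT| = √(9.9² + 27.6²) = 29.32 regardless of where V sits on A1. So T lies on both circle(D, 29.1) and circle(G, 29.32); the above-DW intersection is T = (-5.236, 28.63). V is the foot of the tangent from T: V = (-19.28, 4.864).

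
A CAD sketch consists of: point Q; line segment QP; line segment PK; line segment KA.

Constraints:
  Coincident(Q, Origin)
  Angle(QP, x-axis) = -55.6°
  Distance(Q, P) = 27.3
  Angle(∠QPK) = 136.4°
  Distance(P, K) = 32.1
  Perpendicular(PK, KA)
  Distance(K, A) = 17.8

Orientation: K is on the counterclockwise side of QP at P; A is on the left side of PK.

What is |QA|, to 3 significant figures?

51.9

∠QPK = 136.4°, so PK runs at -55.6° + (180° − 136.4°) = -12.0° from the x-axis; with |PK| = 32.1, K = P + 32.1·(cos -12.0°, sin -12.0°) = (46.8, -29.2). PK ⟂ KA; with |KA| = 17.8 on the left of PK, A = K + 17.8·(0.208, 0.978) = (50.5, -11.8). Then |QA| = |A − Q| = 51.9.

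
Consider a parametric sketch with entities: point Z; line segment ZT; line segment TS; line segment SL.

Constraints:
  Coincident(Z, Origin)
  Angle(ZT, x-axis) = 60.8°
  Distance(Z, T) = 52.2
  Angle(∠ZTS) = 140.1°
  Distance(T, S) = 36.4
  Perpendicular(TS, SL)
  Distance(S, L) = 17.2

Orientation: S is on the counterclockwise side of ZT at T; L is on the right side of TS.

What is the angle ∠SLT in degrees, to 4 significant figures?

64.71°

Z is at the origin; ZT runs at 60.8° with length 52.2, so T = 52.2·(cos 60.8°, sin 60.8°) = (25.47, 45.57). ∠ZTS = 140.1°, so TS runs at 60.8° + (180° − 140.1°) = 100.7° from the x-axis; with |TS| = 36.4, S = T + 36.4·(cos 100.7°, sin 100.7°) = (18.71, 81.33). TS ⟂ SL; with |SL| = 17.2 on the right of TS, L = S + 17.2·(0.9826, 0.1857) = (35.61, 84.53). Then cos ∠SLT = LS·LT / (|LS||LT|), giving 64.71°.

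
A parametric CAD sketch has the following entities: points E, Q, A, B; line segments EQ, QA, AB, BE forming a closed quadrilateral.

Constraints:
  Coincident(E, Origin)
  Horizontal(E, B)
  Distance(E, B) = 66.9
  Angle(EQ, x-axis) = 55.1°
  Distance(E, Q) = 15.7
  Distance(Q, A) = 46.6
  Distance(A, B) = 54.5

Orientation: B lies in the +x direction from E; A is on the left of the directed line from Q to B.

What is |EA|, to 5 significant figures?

62.209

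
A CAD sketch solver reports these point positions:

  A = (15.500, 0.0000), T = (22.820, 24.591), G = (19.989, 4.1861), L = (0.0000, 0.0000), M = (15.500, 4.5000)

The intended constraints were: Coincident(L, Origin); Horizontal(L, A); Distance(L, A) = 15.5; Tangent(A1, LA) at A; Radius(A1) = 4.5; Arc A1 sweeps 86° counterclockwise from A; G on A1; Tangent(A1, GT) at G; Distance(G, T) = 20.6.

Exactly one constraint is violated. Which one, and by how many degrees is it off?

Tangent(A1, GT) at G — off by 3.90°.

L = (0.00, 0.00) ✓; L.y = 0.00, A.y = 0.00 ✓; |LA| = 15.50 ✓; ∠(MA, AL) = 90.00° ✓; |MA| = 4.500 ✓; bearing(M→G) − bearing(M→A) = 86.00° ✓; |MG| = 4.500 ✓; ∠(MG, GT) = 93.90° ✗; |GT| = 20.60 ✓.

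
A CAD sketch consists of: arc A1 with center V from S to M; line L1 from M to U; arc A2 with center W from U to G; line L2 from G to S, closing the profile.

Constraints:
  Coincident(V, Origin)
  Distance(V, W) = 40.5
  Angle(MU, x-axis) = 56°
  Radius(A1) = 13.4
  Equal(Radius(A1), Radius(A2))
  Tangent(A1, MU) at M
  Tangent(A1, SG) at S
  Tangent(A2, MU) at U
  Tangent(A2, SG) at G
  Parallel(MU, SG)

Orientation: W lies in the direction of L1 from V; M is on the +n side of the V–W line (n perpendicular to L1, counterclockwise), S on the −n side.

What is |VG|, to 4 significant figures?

42.66

The slot axis is L1's direction at 56.0°, so u = (cos 56.0°, sin 56.0°) = (0.5592, 0.8290) and n = (−sin 56.0°, cos 56.0°) = (-0.8290, 0.5592). V is at the origin and W lies 40.5 along u from V, so W = 40.5·u = (22.65, 33.58). Tangency of A1 to both parallel lines with radius 13.4 puts M and S at V ± 13.4·n: M = (-11.11, 7.493), S = (11.11, -7.493). Equal radii place U and G the same way about W: U = W + 13.4·n = (11.54, 41.07), G = W − 13.4·n = (33.76, 26.08). Then |VG| = |G − V| = 42.66.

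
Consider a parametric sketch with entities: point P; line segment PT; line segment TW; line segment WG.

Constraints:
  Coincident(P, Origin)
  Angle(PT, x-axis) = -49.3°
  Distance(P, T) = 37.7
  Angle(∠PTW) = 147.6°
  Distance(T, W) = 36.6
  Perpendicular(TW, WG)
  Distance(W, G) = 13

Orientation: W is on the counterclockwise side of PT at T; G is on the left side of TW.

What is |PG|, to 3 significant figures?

68.8

∠PTW = 147.6°, so TW runs at -49.3° + (180° − 147.6°) = -16.9° from the x-axis; with |TW| = 36.6, W = T + 36.6·(cos -16.9°, sin -16.9°) = (59.6, -39.2). The perpendicularity gives WG at right angles to TW; with |WG| = 13.0 on the left of TW, G = W + 13.0·(0.291, 0.957) = (63.4, -26.8). Then |PG| = |G − P| = 68.8.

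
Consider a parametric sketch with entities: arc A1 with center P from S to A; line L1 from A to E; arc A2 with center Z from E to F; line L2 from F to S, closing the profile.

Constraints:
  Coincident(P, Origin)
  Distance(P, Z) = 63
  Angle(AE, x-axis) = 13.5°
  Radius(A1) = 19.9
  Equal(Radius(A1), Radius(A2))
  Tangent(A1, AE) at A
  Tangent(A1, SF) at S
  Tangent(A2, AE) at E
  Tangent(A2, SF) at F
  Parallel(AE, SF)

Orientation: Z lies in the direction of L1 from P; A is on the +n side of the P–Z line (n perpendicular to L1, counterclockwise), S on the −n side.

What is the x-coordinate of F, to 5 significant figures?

65.905

The slot axis is L1's direction at 13.5°, so u = (cos 13.5°, sin 13.5°) = (0.97237, 0.23345) and n = (−sin 13.5°, cos 13.5°) = (-0.23345, 0.97237). P is at the origin and Z lies 63.0 along u from P, so Z = 63.0·u = (61.259, 14.707). Tangency of A1 to both parallel lines with radius 19.9 puts A and S at P ± 19.9·n: A = (-4.6456, 19.350), S = (4.6456, -19.350). Equal radii place E and F the same way about Z: E = Z + 19.9·n = (56.614, 34.057), F = Z − 19.9·n = (65.905, -4.6431). So F.x = 65.905.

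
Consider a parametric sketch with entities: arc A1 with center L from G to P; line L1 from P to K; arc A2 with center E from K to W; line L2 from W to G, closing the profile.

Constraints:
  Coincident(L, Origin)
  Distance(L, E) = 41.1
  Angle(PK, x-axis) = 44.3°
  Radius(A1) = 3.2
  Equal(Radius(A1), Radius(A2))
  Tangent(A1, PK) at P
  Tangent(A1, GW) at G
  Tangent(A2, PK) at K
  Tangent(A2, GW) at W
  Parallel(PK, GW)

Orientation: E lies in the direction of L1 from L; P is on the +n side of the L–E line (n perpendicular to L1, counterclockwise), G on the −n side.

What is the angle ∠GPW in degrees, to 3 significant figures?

81.1°

The slot axis is L1's direction at 44.3°, so u = (cos 44.3°, sin 44.3°) = (0.716, 0.698) and n = (−sin 44.3°, cos 44.3°) = (-0.698, 0.716). L is at the origin and E lies 41.1 along u from L, so E = 41.1·u = (29.4, 28.7). Tangency of A1 to both parallel lines with radius 3.2 puts P and G at L ± 3.2·n: P = (-2.23, 2.29), G = (2.23, -2.29). Equal radii place K and W the same way about E: K = E + 3.2·n = (27.2, 31.0), W = E − 3.2·n = (31.6, 26.4). Then cos ∠GPW = PG·PW / (|PG||PW|), giving 81.1°.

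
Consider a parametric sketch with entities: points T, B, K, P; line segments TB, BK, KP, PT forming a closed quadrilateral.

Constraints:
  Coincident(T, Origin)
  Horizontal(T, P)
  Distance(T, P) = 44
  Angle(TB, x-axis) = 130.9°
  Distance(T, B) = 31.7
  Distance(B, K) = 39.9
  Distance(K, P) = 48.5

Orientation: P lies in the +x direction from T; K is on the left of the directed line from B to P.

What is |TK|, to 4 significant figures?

42.67

T is at the origin; TP is horizontal with |TP| = 44.0 and P in +x, so P = (44.0, 0). TB runs at 130.9° with |TB| = 31.7, so B = (-20.76, 23.96). K is determined by |BK| = 39.9 and |KP| = 48.5 together: it lies at the intersection of circle(B, 39.9) and circle(P, 48.5). With |BP| = 69.05, the foot of the radical line on BP is 29.02 from B and the perpendicular offset is √(39.9² − 29.02²) = 27.39. Taking the left-of-BP solution: K = (15.96, 39.57).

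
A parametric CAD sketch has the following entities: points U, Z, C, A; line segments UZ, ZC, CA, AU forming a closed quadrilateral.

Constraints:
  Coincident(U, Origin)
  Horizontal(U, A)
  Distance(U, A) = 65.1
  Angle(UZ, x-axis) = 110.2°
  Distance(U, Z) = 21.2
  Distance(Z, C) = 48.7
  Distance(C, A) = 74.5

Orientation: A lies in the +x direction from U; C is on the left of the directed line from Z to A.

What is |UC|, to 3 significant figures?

63.2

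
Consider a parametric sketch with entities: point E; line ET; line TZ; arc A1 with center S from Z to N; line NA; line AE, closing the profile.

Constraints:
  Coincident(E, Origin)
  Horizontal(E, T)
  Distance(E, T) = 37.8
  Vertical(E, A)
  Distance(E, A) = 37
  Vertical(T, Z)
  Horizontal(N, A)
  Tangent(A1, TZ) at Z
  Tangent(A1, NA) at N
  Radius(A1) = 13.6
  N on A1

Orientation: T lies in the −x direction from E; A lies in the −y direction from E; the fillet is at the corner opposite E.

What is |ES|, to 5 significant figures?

33.663

E is at the origin; ET is horizontal with |ET| = 37.8 and T on the −x side, so T = (-37.800, 0.0000). EA is vertical with |EA| = 37.0 and A on the −y side, so A = (0.0000, -37.000). The virtual corner opposite E is at (-37.800, -37.000). A1 meets TZ tangentially, so SZ is at right angles to TZ and A1 meets NA tangentially, so SN is at right angles to NA, with radius 13.6, so the center S sits 13.6 in from both sides at S = (-24.200, -23.400). Then |ES| = |S − E| = 33.663.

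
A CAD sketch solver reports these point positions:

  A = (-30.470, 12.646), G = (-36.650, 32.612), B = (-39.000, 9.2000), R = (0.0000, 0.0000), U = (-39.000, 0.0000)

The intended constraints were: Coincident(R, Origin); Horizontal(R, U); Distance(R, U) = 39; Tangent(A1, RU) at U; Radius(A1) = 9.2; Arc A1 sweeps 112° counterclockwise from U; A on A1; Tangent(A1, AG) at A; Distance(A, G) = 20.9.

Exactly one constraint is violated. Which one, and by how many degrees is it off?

Tangent(A1, AG) at A — off by 4.80°.

R = (0.00, 0.00) ✓; R.y = 0.00, U.y = 0.00 ✓; |RU| = 39.00 ✓; ∠(BU, UR) = 90.00° ✓; |BU| = 9.200 ✓; bearing(B→A) − bearing(B→U) = 112.0° ✓; |BA| = 9.200 ✓; ∠(BA, AG) = 94.80° ✗; |AG| = 20.90 ✓.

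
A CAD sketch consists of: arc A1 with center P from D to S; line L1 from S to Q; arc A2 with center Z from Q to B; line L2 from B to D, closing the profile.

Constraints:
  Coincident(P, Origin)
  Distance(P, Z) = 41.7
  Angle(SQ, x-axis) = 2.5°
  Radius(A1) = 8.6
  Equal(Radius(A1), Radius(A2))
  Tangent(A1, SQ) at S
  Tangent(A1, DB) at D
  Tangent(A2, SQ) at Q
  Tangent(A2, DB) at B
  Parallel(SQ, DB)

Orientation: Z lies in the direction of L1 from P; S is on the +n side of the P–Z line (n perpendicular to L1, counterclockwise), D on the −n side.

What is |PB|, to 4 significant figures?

42.58

The slot axis is L1's direction at 2.5°, so u = (cos 2.5°, sin 2.5°) = (0.9990, 0.04362) and n = (−sin 2.5°, cos 2.5°) = (-0.04362, 0.9990). P is at the origin and Z lies 41.7 along u from P, so Z = 41.7·u = (41.66, 1.819). Tangency of A1 to both parallel lines with radius 8.6 puts S and D at P ± 8.6·n: S = (-0.3751, 8.592), D = (0.3751, -8.592). Equal radii place Q and B the same way about Z: Q = Z + 8.6·n = (41.29, 10.41), B = Z − 8.6·n = (42.04, -6.773). Then |PB| = |B − P| = 42.58.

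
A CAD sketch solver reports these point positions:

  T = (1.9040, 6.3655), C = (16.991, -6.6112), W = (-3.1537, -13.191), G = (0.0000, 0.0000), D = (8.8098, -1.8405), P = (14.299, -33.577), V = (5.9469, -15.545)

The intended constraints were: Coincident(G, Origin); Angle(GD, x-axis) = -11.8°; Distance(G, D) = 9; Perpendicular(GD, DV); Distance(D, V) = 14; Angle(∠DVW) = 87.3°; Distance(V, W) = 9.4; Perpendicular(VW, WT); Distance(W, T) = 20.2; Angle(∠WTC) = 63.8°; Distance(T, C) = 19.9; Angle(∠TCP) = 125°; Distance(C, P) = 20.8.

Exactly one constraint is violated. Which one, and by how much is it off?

Distance(C, P) = 20.8 — off by 6.30.

G = (0.00, 0.00) ✓; GD at -11.80° ✓; |GD| = 9.000 ✓; ∠(GD, DV) = 90.00° ✓; |DV| = 14.00 ✓; ∠DVW = 87.30° ✓; |VW| = 9.400 ✓; ∠(VW, WT) = 90.00° ✓; |WT| = 20.20 ✓; ∠WTC = 63.80° ✓; |TC| = 19.90 ✓; ∠TCP = 125.0° ✓; |CP| = 27.10 ✗.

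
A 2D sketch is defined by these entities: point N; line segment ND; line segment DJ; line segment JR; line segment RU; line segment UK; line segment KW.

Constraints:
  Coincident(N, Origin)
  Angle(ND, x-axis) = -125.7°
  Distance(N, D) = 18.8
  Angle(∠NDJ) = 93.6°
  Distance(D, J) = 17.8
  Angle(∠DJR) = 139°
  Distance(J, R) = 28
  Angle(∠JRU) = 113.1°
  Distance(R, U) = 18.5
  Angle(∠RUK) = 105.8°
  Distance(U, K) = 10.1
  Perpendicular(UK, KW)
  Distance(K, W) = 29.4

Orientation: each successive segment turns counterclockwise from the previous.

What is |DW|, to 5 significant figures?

25.016

N is at the origin; ND runs at -125.7° with length 18.8, so D = (-10.971, -15.267). ∠NDJ = 93.6° gives DJ at -39.300° from the x-axis; with |DJ| = 17.8, J = (2.8038, -26.541). ∠DJR = 139.0° gives JR at 1.7000° from the x-axis; with |JR| = 28.0, R = (30.791, -25.711). ∠JRU = 113.1° gives RU at 68.600° from the x-axis; with |RU| = 18.5, U = (37.542, -8.4862). ∠RUK = 105.8° gives UK at 142.80° from the x-axis; with |UK| = 10.1, K = (29.497, -2.3797). UK is perpendicular to KW, so KW runs at -127.20°; with |KW| = 29.4, W = (11.722, -25.798). Then |DW| = |W − D| = 25.016.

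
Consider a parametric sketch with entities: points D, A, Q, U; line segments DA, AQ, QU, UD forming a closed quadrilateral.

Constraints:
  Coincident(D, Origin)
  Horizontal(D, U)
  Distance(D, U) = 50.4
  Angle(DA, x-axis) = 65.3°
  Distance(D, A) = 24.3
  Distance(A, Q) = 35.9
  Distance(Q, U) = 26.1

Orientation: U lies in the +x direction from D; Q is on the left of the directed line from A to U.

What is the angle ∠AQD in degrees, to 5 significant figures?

23.466°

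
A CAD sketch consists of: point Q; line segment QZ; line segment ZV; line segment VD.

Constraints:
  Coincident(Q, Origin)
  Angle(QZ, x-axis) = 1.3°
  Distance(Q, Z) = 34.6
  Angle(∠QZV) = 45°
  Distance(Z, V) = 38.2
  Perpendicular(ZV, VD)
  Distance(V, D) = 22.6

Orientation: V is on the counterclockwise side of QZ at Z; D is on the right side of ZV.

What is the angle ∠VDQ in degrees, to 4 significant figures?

16.27°

Q is at the origin; QZ runs at 1.3° with length 34.6, so Z = 34.6·(cos 1.3°, sin 1.3°) = (34.59, 0.7850). ∠QZV = 45.0°, so ZV runs at 1.3° + (180° − 45.0°) = 136.3° from the x-axis; with |ZV| = 38.2, V = Z + 38.2·(cos 136.3°, sin 136.3°) = (6.974, 27.18). ZV ⟂ VD; with |VD| = 22.6 on the right of ZV, D = V + 22.6·(0.6909, 0.7230) = (22.59, 43.52). Then cos ∠VDQ = DV·DQ / (|DV||DQ|), giving 16.27°.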